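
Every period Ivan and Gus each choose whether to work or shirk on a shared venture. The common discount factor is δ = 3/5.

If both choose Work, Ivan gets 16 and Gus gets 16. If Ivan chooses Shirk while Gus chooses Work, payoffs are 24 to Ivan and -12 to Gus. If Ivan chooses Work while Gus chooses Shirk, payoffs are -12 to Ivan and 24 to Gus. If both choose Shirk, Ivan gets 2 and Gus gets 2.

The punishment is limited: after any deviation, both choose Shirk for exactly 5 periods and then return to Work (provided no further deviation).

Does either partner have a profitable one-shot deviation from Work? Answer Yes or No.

A one-shot deviation gives 24 now, then 2 for 5 periods, then back to 16.
Gain from deviating: (24−16) today; loss: (16−2) in each of the next 5 periods.
No-deviation condition: (16−2)(δ+…+δ^5) ≥ 24−16, i.e. δ+…+δ^5 ≥ 4/7.
At δ = 3/5: δ+…+δ^5 = 1.3834 ≥ 0.5714.
So cooperation is sustainable.

No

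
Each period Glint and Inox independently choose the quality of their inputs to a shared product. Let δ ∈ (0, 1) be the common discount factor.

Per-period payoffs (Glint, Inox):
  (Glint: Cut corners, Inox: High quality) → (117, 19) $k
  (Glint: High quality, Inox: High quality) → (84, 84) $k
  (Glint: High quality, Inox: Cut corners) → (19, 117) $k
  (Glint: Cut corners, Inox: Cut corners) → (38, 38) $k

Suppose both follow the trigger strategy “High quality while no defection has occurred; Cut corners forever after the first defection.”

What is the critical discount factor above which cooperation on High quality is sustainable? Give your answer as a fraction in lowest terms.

Cooperation forever yields 84 each period: 84/(1−δ).
Deviating yields 117 once, then 38 forever: 117 + 38δ/(1−δ).
No profitable deviation requires 84/(1−δ) ≥ 117 + 38δ/(1−δ).
Multiplying by (1−δ): 84 ≥ 117(1−δ) + 38δ = 117 − 79δ.
So 79δ ≥ 33, i.e. δ ≥ 33/79.

33/79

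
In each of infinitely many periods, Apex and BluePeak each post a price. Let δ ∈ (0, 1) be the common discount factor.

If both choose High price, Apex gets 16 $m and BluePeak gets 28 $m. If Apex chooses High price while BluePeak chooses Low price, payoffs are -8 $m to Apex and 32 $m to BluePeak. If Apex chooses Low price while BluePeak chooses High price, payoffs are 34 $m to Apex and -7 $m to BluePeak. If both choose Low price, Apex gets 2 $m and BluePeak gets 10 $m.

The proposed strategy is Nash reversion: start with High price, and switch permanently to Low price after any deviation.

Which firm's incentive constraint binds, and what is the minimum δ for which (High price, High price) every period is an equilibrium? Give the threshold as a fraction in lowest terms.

Apex's threshold: (34−16)/(34−2) = 9/16.
BluePeak's threshold: (32−28)/(32−10) = 2/11.
9/16 > 2/11, so Apex binds and δ* = 9/16.

Apex; δ ≥ 9/16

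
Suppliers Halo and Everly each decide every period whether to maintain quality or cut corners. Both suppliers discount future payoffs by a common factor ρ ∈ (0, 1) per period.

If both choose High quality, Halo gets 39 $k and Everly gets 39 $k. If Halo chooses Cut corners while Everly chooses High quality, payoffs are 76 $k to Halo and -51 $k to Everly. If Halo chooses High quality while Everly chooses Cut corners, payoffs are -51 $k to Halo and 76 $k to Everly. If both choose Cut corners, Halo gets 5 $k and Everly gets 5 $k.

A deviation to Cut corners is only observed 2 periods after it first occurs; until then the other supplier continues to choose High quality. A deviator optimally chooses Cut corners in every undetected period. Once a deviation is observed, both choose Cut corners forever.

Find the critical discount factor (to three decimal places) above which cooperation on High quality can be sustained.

Deviating for the 2 undetected periods gains 76−39 = 37 per period over cooperation, then loses 39−5 = 34 per period forever once punishment starts.
Gain: 37(1 + ρ + … + ρ^1); loss: 34·ρ^2/(1−ρ).
No profitable deviation ⇔ 37(1−ρ^2) ≤ 34·ρ^2, i.e. ρ^2 ≥ 37/(37+34) = 37/71.
Hence ρ ≥ (37/71)^(1/2) ≈ 0.722.

0.722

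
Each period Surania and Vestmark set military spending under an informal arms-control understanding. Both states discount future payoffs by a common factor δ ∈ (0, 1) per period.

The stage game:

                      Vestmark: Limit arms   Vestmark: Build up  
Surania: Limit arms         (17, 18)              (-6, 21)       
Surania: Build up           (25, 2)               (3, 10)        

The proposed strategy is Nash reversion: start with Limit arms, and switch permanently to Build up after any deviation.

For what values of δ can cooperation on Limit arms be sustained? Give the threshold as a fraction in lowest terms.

Surania's threshold: (25−17)/(25−3) = 4/11.
Vestmark's threshold: (21−18)/(21−10) = 3/11.
4/11 > 3/11, so Surania binds and δ* = 4/11.

4/11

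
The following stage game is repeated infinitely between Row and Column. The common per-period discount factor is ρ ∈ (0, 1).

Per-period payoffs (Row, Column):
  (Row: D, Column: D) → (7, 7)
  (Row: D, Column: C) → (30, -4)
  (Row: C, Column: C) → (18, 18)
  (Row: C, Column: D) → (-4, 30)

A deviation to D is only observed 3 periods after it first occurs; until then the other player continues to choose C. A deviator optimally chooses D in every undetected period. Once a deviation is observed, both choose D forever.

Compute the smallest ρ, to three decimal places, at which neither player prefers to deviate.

Deviating for the 3 undetected periods gains 30−18 = 12 per period over cooperation, then loses 18−7 = 11 per period forever once punishment starts.
Gain: 12(1 + ρ + … + ρ^2); loss: 11·ρ^3/(1−ρ).
No profitable deviation ⇔ 12(1−ρ^3) ≤ 11·ρ^3, i.e. ρ^3 ≥ 12/(12+11) = 12/23.
Hence ρ ≥ (12/23)^(1/3) ≈ 0.805.

0.805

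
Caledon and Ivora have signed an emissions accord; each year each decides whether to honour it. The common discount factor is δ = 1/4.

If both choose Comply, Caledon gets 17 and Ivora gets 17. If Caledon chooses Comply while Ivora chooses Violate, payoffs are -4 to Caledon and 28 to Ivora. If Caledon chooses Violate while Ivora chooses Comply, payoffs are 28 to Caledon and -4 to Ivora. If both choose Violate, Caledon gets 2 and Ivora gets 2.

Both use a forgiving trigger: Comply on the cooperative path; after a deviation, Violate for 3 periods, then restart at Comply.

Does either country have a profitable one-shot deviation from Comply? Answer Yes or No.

Yes

Comparing payoff streams over the 4 periods until play realigns: cooperate → 17(1+δ+…+δ^3); deviate → 28 + 2(δ+…+δ^3).
Cooperation is sustained iff (17−2)(δ+…+δ^3) ≥ 28−17.
δ+…+δ^3 = 1/4·(1−(1/4)^3)/(1−1/4) = 0.3281, and (28−17)/(17−2) = 0.7333.
0.3281 < 0.7333, so cooperation is not sustainable.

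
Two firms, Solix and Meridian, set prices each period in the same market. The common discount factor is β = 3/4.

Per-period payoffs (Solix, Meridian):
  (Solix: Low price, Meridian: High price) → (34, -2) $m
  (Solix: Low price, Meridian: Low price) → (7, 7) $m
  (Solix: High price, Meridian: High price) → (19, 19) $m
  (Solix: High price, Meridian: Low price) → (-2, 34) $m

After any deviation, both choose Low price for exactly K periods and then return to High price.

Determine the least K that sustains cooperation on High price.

2

Need Σ_{k=1}^{K} β^k ≥ (34−19)/(19−7) = 1.2500 at β = 3/4.
At K = 1 the sum is 0.7500 < 1.2500; at K = 2 it is 1.3125 ≥ 1.2500.
So the minimum punishment length is K = 2.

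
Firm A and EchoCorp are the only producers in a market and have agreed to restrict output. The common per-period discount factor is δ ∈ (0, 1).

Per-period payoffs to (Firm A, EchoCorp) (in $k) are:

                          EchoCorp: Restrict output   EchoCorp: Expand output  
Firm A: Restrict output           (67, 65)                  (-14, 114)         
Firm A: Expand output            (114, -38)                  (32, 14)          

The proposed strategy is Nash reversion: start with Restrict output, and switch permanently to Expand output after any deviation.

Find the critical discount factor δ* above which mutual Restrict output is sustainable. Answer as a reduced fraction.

47/82

Firm A: cooperation gives 67 each period; deviation gives 114 once then 32 forever.
  67/(1−δ) ≥ 114 + 32δ/(1−δ) ⇒ δ ≥ 47/82.
EchoCorp: cooperation gives 65 each period; deviation gives 114 once then 14 forever.
  δ ≥ 49/100.
Both must hold, so the binding constraint is Firm A's: δ ≥ 47/82.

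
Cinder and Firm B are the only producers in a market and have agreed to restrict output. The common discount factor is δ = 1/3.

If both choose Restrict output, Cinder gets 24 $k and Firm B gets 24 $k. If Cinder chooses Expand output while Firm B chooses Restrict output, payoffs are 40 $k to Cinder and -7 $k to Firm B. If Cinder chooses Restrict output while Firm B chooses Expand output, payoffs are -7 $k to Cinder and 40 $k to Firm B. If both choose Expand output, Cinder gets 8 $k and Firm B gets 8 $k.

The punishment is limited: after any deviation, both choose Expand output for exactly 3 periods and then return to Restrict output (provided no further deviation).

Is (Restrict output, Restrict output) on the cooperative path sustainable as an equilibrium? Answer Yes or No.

A one-shot deviation gives 40 now, then 8 for 3 periods, then back to 24.
Gain from deviating: (40−24) today; loss: (24−8) in each of the next 3 periods.
No-deviation condition: (24−8)(δ+…+δ^3) ≥ 40−24, i.e. δ+…+δ^3 ≥ 1.
At δ = 1/3: δ+…+δ^3 = 0.4815 < 1.0000.
So cooperation is not sustainable.

No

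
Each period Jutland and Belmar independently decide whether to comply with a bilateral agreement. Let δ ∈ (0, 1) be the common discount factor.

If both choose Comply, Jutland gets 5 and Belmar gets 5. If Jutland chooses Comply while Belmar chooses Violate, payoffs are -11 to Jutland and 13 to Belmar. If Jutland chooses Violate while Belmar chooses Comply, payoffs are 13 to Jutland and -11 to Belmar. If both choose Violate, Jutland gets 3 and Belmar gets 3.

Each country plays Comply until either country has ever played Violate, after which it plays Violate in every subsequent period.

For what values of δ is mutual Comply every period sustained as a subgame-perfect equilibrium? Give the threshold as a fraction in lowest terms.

4/5

Under grim trigger the critical discount factor is (T−C)/(T−P) with T = 13, C = 5, P = 3.
δ* = (13−5)/(13−3) = 8/10 = 4/5.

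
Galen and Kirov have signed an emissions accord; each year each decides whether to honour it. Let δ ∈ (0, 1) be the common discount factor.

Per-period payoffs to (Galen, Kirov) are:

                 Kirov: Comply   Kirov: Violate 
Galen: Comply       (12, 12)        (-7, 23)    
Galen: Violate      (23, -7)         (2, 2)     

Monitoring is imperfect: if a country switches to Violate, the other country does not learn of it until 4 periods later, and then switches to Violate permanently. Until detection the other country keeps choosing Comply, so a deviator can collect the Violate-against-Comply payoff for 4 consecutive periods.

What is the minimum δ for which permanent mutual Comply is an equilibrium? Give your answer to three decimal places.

0.851

The best deviation is to choose Violate for all 4 undetected periods, earning 23 each, then 2 forever once detected.
Deviation value: 23(1−δ^4)/(1−δ) + 2δ^4/(1−δ); cooperation value: 12/(1−δ).
IC: 12 ≥ 23(1−δ^4) + 2δ^4 = 23 − 21δ^4.
So δ^4 ≥ 11/21, giving δ ≥ (11/21)^(1/4) ≈ 0.851.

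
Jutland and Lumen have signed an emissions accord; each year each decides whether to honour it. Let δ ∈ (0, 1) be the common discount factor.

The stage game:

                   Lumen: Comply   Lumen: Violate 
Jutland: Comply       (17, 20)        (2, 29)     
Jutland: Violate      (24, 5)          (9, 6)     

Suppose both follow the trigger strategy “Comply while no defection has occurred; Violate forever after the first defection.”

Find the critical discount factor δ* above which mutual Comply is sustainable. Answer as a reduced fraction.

7/15

Jutland: cooperation gives 17 each period; deviation gives 24 once then 9 forever.
  17/(1−δ) ≥ 24 + 9δ/(1−δ) ⇒ δ ≥ 7/15.
Lumen: cooperation gives 20 each period; deviation gives 29 once then 6 forever.
  δ ≥ 9/23.
Both must hold, so the binding constraint is Jutland's: δ ≥ 7/15.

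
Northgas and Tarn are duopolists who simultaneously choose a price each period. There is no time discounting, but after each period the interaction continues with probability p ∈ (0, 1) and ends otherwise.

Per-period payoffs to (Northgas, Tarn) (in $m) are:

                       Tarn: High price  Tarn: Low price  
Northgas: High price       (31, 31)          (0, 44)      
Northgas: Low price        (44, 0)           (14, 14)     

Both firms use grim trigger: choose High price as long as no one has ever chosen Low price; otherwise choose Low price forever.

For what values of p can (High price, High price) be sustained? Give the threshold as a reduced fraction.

With no time discounting, the continuation probability p plays the role of the discount factor.
Grim-trigger IC: 31/(1−p) ≥ 44 + 14p/(1−p) ⇒ p ≥ (44−31)/(44−14) = 13/30.

13/30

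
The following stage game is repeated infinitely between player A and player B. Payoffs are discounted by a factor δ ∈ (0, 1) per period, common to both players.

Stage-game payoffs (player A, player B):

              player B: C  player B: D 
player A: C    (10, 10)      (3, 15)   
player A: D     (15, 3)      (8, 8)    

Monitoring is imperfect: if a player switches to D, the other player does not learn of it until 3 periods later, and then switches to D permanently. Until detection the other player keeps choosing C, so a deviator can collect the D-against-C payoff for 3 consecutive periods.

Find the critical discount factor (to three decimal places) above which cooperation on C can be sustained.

0.894

A deviator earns 15 for 3 periods, then 8 forever; cooperating earns 10 forever. Multiplying the IC by (1−δ):
10 ≥ 15(1−δ^3) + 8δ^3, so 7·δ^3 ≥ 5 and δ^3 ≥ 5/7.
δ ≥ (5/7)^(1/3) ≈ 0.894.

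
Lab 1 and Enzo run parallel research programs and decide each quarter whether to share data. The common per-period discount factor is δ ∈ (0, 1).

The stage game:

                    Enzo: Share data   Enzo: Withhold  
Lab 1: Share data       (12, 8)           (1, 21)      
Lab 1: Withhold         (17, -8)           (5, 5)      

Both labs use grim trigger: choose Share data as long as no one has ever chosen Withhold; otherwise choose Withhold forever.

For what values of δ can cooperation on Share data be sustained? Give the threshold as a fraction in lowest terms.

Lab 1's threshold: (17−12)/(17−5) = 5/12.
Enzo's threshold: (21−8)/(21−5) = 13/16.
5/12 < 13/16, so Enzo binds and δ* = 13/16.

13/16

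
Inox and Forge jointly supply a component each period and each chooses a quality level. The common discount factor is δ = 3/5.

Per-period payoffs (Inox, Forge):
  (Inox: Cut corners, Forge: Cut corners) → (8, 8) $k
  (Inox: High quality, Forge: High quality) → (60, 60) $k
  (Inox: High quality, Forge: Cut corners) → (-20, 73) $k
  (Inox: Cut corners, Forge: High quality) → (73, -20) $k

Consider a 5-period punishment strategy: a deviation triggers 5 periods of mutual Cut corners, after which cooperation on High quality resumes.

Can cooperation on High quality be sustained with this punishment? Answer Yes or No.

Yes

A one-shot deviation gives 73 now, then 8 for 5 periods, then back to 60.
Gain from deviating: (73−60) today; loss: (60−8) in each of the next 5 periods.
No-deviation condition: (60−8)(δ+…+δ^5) ≥ 73−60, i.e. δ+…+δ^5 ≥ 1/4.
At δ = 3/5: δ+…+δ^5 = 1.3834 ≥ 0.2500.
So cooperation is sustainable.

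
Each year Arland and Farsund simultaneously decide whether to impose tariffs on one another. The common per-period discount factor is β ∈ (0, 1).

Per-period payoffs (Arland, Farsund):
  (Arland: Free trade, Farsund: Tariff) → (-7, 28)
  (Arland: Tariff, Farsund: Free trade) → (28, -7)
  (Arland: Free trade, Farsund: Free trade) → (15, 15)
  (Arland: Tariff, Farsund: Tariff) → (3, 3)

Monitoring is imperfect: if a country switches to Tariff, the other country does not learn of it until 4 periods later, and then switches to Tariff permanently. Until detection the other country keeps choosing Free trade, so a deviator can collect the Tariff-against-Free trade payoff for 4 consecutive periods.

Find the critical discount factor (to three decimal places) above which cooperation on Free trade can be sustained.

0.849

A deviator earns 28 for 4 periods, then 3 forever; cooperating earns 15 forever. Multiplying the IC by (1−β):
15 ≥ 28(1−β^4) + 3β^4, so 25·β^4 ≥ 13 and β^4 ≥ 13/25.
β ≥ (13/25)^(1/4) ≈ 0.849.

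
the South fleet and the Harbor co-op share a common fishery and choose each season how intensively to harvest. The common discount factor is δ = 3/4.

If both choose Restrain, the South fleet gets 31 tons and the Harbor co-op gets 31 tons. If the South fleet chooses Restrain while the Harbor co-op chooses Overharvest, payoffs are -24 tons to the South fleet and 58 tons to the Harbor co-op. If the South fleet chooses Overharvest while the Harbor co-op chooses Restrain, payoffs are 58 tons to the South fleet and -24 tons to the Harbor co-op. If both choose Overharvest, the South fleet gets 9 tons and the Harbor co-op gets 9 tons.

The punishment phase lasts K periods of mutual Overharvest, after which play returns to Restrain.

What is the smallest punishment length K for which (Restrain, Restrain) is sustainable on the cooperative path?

2

Need Σ_{k=1}^{K} δ^k ≥ (58−31)/(31−9) = 1.2273 at δ = 3/4.
At K = 1 the sum is 0.7500 < 1.2273; at K = 2 it is 1.3125 ≥ 1.2273.
So the minimum punishment length is K = 2.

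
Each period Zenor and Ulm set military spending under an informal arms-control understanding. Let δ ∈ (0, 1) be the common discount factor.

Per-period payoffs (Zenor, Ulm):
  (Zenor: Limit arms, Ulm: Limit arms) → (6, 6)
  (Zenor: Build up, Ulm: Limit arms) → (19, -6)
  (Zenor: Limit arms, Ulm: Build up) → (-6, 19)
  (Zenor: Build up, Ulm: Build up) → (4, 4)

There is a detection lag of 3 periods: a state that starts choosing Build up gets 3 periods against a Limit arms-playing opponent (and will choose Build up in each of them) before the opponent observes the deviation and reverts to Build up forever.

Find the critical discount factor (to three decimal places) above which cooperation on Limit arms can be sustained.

0.953

The best deviation is to choose Build up for all 3 undetected periods, earning 19 each, then 4 forever once detected.
Deviation value: 19(1−δ^3)/(1−δ) + 4δ^3/(1−δ); cooperation value: 6/(1−δ).
IC: 6 ≥ 19(1−δ^3) + 4δ^3 = 19 − 15δ^3.
So δ^3 ≥ 13/15, giving δ ≥ (13/15)^(1/3) ≈ 0.953.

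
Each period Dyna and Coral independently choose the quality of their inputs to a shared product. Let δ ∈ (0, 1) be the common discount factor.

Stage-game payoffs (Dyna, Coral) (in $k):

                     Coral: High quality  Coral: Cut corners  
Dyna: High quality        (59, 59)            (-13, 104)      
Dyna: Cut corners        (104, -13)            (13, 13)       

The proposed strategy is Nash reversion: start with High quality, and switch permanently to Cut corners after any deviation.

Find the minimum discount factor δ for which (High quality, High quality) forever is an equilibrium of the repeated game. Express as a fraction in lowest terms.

45/91

Under grim trigger the critical discount factor is (T−C)/(T−P) with T = 104, C = 59, P = 13.
δ* = (104−59)/(104−13) = 45/91.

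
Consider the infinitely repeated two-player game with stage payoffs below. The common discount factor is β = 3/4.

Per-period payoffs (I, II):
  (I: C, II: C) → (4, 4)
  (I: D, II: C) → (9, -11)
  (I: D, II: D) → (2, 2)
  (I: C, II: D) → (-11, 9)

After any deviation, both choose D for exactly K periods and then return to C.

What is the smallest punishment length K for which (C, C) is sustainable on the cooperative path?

7

IC: β(1−β^K)/(1−β) ≥ (9−4)/(4−2) = 5/2.
With β = 3/4: need 1 − β^K ≥ 5/2·(1−3/4)/(3/4), i.e. β^K ≤ 0.1667.
Since (3/4)^6 = 0.1780 and (3/4)^7 = 0.1335, the smallest such K is 7.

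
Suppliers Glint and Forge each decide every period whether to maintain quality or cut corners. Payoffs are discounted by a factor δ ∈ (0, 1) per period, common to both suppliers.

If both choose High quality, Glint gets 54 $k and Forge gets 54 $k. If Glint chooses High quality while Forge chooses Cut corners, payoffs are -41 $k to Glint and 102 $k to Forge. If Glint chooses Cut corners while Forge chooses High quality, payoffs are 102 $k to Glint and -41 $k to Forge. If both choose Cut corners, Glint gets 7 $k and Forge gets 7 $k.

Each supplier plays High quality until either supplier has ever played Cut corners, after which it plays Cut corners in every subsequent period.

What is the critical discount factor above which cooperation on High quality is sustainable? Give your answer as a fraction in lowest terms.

One-period gain from deviating is 102 − 54 = 48. The loss is 54 − 7 = 47 in every subsequent period, with present value 47·δ/(1−δ).
Deviation is unprofitable when 47·δ/(1−δ) ≥ 48, i.e. δ/(1−δ) ≥ 48/47.
Equivalently δ ≥ 48/(48+47) = 48/95.

48/95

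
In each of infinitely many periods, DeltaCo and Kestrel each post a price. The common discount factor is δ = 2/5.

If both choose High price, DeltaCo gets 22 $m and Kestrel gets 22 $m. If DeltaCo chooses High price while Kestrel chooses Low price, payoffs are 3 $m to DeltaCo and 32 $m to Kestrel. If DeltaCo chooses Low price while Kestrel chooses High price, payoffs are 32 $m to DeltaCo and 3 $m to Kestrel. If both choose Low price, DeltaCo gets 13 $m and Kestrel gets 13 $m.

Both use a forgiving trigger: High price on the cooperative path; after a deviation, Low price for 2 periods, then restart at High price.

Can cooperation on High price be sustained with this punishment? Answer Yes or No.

No

IC: δ+…+δ^2 ≥ (32−22)/(22−13) = 10/9.
At δ = 2/5: partial sum = 0.5600 < 1.1111. Cooperation not sustainable.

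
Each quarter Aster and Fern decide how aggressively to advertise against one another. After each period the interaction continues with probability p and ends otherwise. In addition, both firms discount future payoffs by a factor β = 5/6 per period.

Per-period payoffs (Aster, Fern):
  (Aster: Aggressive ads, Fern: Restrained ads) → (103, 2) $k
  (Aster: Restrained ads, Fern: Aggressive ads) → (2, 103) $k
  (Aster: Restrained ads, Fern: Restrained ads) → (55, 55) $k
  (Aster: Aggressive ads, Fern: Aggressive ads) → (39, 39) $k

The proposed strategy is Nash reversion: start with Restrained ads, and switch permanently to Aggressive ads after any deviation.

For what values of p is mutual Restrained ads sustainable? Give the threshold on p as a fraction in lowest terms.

With continuation probability p and discount β, the effective per-period discount factor is βp.
Grim-trigger IC: βp ≥ (103−55)/(103−39) = 3/4.
So p ≥ (3/4)/(5/6) = 9/10.

9/10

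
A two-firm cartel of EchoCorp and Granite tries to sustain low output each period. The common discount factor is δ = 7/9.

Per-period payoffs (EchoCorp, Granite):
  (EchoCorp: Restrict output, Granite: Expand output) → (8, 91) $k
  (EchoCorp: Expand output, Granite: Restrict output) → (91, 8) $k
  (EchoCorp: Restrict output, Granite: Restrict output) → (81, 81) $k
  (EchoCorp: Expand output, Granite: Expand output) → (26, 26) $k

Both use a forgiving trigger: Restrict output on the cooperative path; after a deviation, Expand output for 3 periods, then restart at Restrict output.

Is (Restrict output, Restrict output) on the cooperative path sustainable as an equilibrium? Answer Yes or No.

Yes

A one-shot deviation gives 91 now, then 26 for 3 periods, then back to 81.
Gain from deviating: (91−81) today; loss: (81−26) in each of the next 3 periods.
No-deviation condition: (81−26)(δ+…+δ^3) ≥ 91−81, i.e. δ+…+δ^3 ≥ 2/11.
At δ = 7/9: δ+…+δ^3 = 1.8532 ≥ 0.1818.
So cooperation is sustainable.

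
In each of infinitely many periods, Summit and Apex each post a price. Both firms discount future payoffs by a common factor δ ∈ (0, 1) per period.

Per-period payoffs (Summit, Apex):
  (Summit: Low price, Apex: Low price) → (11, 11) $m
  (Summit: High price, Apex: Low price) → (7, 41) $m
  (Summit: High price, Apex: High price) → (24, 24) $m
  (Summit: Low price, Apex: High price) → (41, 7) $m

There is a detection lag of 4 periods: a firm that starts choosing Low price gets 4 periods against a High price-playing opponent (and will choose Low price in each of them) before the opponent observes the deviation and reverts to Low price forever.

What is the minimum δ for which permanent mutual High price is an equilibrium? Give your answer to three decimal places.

A deviator earns 41 for 4 periods, then 11 forever; cooperating earns 24 forever. Multiplying the IC by (1−δ):
24 ≥ 41(1−δ^4) + 11δ^4, so 30·δ^4 ≥ 17 and δ^4 ≥ 17/30.
δ ≥ (17/30)^(1/4) ≈ 0.868.

0.868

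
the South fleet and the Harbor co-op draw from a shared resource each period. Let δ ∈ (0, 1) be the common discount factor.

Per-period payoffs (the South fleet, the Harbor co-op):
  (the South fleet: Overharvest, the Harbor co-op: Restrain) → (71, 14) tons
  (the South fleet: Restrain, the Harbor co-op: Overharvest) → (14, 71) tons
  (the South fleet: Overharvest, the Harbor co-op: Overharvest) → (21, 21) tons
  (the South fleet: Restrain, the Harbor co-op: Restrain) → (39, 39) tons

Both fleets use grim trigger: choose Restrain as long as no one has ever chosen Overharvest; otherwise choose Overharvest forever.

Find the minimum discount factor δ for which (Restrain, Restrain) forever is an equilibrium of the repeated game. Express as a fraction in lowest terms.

One-period gain from deviating is 71 − 39 = 32. The loss is 39 − 21 = 18 in every subsequent period, with present value 18·δ/(1−δ).
Deviation is unprofitable when 18·δ/(1−δ) ≥ 32, i.e. δ/(1−δ) ≥ 16/9.
Equivalently δ ≥ 32/(32+18) = 16/25.

16/25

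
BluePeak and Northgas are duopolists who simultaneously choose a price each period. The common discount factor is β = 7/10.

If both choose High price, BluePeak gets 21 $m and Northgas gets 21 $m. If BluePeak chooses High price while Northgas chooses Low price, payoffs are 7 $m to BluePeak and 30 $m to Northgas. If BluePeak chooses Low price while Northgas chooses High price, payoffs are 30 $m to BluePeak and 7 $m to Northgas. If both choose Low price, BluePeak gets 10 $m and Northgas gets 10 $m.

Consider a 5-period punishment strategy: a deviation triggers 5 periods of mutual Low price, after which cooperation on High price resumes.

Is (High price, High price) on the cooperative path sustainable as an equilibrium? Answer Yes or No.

Yes

A one-shot deviation gives 30 now, then 10 for 5 periods, then back to 21.
Gain from deviating: (30−21) today; loss: (21−10) in each of the next 5 periods.
No-deviation condition: (21−10)(β+…+β^5) ≥ 30−21, i.e. β+…+β^5 ≥ 9/11.
At β = 7/10: β+…+β^5 = 1.9412 ≥ 0.8182.
So cooperation is sustainable.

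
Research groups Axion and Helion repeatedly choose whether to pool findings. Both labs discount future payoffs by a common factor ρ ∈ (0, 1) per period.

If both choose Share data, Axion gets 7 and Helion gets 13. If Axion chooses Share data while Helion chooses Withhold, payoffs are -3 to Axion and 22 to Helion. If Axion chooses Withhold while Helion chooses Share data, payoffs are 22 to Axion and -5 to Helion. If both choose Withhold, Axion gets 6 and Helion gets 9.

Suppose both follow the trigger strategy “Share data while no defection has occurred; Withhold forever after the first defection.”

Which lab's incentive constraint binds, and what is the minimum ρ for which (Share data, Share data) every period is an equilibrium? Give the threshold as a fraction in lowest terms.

Axion: cooperation gives 7 each period; deviation gives 22 once then 6 forever.
  7/(1−ρ) ≥ 22 + 6ρ/(1−ρ) ⇒ ρ ≥ 15/16.
Helion: cooperation gives 13 each period; deviation gives 22 once then 9 forever.
  ρ ≥ 9/13.
Both must hold, so the binding constraint is Axion's: ρ ≥ 15/16.

Axion; ρ ≥ 15/16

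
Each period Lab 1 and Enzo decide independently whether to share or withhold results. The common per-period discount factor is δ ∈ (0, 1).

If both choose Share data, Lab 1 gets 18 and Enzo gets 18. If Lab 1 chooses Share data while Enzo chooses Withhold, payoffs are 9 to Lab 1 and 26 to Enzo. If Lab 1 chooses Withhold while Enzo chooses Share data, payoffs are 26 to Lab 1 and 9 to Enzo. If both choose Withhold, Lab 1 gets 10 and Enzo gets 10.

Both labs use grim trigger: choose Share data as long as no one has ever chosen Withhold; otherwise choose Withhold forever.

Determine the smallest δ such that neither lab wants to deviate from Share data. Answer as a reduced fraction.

Cooperation forever yields 18 each period: 18/(1−δ).
Deviating yields 26 once, then 10 forever: 26 + 10δ/(1−δ).
No profitable deviation requires 18/(1−δ) ≥ 26 + 10δ/(1−δ).
Multiplying by (1−δ): 18 ≥ 26(1−δ) + 10δ = 26 − 16δ.
So 16δ ≥ 8, i.e. δ ≥ 8/16 = 1/2.

1/2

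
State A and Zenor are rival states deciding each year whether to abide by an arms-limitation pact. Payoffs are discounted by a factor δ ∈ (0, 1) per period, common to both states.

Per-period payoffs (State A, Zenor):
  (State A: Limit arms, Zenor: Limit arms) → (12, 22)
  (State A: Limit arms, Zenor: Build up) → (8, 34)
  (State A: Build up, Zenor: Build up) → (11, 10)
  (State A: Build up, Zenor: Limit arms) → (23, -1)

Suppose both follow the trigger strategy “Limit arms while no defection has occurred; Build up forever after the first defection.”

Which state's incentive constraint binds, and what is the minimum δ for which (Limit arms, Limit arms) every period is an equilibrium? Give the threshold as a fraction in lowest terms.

State A; δ ≥ 11/12

State A: cooperation gives 12 each period; deviation gives 23 once then 11 forever.
  12/(1−δ) ≥ 23 + 11δ/(1−δ) ⇒ δ ≥ 11/12.
Zenor: cooperation gives 22 each period; deviation gives 34 once then 10 forever.
  δ ≥ 12/24 = 1/2.
Both must hold, so the binding constraint is State A's: δ ≥ 11/12.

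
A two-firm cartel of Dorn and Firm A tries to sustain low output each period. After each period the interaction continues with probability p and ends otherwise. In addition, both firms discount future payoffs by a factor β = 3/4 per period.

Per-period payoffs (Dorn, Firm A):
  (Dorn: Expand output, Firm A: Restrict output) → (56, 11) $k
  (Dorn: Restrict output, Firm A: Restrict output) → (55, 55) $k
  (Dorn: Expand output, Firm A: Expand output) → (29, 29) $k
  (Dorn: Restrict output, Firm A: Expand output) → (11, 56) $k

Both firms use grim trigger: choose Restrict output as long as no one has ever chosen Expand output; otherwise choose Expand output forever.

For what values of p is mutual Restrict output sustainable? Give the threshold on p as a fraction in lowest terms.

Expected continuation weight on next period's payoff is β·p = 3/4·p, which plays the role of the discount factor.
Cooperation requires 3/4·p ≥ (56−55)/(56−29) = 1/27, hence p ≥ 4/81.

4/81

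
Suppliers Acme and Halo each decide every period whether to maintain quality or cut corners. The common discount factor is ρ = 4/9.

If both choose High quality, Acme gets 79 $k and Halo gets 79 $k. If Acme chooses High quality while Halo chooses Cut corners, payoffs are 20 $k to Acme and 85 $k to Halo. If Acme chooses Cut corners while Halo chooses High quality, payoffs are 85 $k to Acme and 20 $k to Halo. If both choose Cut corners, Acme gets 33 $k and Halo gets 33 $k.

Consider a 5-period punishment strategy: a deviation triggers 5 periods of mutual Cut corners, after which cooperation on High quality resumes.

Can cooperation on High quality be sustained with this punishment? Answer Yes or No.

Yes

IC: ρ+…+ρ^5 ≥ (85−79)/(79−33) = 3/23.
At ρ = 4/9: partial sum = 0.7861 ≥ 0.1304. Cooperation sustainable.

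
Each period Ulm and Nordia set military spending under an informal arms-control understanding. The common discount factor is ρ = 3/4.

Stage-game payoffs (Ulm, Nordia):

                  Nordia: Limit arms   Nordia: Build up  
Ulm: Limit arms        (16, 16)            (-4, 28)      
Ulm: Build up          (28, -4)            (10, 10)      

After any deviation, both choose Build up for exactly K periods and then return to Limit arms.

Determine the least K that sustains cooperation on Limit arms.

4

Need Σ_{k=1}^{K} ρ^k ≥ (28−16)/(16−10) = 2.0000 at ρ = 3/4.
At K = 3 the sum is 1.7344 < 2.0000; at K = 4 it is 2.0508 ≥ 2.0000.
So the minimum punishment length is K = 4.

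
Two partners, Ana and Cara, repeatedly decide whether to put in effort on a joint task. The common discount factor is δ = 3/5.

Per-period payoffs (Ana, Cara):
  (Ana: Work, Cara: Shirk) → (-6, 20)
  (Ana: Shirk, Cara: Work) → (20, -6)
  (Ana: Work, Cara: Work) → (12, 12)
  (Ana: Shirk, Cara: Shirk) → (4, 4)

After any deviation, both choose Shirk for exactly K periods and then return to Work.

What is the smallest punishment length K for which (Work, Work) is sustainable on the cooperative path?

3

Need Σ_{k=1}^{K} δ^k ≥ (20−12)/(12−4) = 1.0000 at δ = 3/5.
At K = 2 the sum is 0.9600 < 1.0000; at K = 3 it is 1.1760 ≥ 1.0000.
So the minimum punishment length is K = 3.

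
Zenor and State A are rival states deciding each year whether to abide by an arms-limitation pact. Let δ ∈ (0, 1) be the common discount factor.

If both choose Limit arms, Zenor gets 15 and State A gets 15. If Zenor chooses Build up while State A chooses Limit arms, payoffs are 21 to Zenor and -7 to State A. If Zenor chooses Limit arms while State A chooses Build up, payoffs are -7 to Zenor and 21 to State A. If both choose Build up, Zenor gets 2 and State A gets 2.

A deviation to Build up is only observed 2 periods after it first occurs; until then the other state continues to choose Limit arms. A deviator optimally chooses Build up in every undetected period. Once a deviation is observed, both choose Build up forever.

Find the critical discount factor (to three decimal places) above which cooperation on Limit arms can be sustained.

0.562

Deviating for the 2 undetected periods gains 21−15 = 6 per period over cooperation, then loses 15−2 = 13 per period forever once punishment starts.
Gain: 6(1 + δ + … + δ^1); loss: 13·δ^2/(1−δ).
No profitable deviation ⇔ 6(1−δ^2) ≤ 13·δ^2, i.e. δ^2 ≥ 6/(6+13) = 6/19.
Hence δ ≥ (6/19)^(1/2) ≈ 0.562.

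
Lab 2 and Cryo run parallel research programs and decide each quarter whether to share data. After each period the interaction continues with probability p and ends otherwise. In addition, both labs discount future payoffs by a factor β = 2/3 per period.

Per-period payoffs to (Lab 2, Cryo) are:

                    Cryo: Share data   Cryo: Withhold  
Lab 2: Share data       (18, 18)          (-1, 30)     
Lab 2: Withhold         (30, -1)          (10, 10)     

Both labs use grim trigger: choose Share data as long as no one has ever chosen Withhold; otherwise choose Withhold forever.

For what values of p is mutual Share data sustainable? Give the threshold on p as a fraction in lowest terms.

9/10

With continuation probability p and discount β, the effective per-period discount factor is βp.
Grim-trigger IC: βp ≥ (30−18)/(30−10) = 3/5.
So p ≥ (3/5)/(2/3) = 9/10.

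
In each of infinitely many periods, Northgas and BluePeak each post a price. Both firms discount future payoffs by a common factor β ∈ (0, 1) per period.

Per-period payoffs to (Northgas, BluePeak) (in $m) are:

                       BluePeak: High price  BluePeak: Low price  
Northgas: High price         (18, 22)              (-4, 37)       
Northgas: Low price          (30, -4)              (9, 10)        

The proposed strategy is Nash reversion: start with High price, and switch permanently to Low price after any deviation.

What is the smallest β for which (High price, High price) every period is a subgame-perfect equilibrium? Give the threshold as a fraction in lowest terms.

4/7

Northgas's threshold: (30−18)/(30−9) = 4/7.
BluePeak's threshold: (37−22)/(37−10) = 5/9.
4/7 > 5/9, so Northgas binds and β* = 4/7.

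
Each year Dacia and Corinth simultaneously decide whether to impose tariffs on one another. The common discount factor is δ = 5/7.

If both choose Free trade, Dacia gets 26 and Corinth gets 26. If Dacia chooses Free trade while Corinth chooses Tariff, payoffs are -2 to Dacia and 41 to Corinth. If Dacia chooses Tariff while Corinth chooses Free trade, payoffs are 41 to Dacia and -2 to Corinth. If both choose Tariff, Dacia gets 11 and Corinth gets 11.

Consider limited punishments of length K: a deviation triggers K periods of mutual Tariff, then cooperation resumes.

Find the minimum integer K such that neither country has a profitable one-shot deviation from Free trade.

2

Need Σ_{k=1}^{K} δ^k ≥ (41−26)/(26−11) = 1.0000 at δ = 5/7.
At K = 1 the sum is 0.7143 < 1.0000; at K = 2 it is 1.2245 ≥ 1.0000.
So the minimum punishment length is K = 2.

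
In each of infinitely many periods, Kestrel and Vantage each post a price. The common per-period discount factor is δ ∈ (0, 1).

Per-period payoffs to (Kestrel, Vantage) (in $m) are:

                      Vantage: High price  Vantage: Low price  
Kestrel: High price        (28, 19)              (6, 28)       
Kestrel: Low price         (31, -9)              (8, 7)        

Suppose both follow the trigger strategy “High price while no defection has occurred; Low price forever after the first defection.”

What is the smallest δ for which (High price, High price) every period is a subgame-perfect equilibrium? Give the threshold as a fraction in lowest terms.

3/7

Kestrel's threshold: (31−28)/(31−8) = 3/23.
Vantage's threshold: (28−19)/(28−7) = 3/7.
3/23 < 3/7, so Vantage binds and δ* = 3/7.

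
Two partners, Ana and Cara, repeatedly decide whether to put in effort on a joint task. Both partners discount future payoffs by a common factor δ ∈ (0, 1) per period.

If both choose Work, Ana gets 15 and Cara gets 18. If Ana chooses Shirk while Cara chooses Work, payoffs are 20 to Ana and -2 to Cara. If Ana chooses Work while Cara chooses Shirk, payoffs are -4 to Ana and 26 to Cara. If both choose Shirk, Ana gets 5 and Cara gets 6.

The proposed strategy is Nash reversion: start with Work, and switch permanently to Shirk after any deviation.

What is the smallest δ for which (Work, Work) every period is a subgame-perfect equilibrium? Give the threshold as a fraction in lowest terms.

2/5

Ana's threshold: (20−15)/(20−5) = 1/3.
Cara's threshold: (26−18)/(26−6) = 2/5.
1/3 < 2/5, so Cara binds and δ* = 2/5.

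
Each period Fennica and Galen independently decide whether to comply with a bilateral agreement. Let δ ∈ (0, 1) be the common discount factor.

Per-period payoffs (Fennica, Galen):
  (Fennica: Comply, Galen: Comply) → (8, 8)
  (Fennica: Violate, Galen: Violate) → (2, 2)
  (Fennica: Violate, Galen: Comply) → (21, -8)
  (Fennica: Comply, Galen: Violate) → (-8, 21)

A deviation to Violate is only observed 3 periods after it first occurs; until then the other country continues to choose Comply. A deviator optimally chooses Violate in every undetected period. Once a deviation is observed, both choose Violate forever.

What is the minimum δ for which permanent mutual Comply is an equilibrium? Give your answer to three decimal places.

0.881

Deviating for the 3 undetected periods gains 21−8 = 13 per period over cooperation, then loses 8−2 = 6 per period forever once punishment starts.
Gain: 13(1 + δ + … + δ^2); loss: 6·δ^3/(1−δ).
No profitable deviation ⇔ 13(1−δ^3) ≤ 6·δ^3, i.e. δ^3 ≥ 13/(13+6) = 13/19.
Hence δ ≥ (13/19)^(1/3) ≈ 0.881.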